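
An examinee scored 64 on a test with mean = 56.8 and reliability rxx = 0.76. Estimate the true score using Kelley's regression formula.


T_est = rxx * X + (1 - rxx) * mean
T_est = 0.76 * 64 + 0.24 * 56.8
T_est = 48.64 + 13.632
T_est = 62.272

62.272


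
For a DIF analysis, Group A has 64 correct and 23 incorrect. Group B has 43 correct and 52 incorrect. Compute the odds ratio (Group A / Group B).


Odds_A = 64/23 = 2.7826
Odds_B = 43/52 = 0.8269
OR = Odds_A / Odds_B = 2.7826 / 0.8269
Exactly, OR = (64 * 52) / (23 * 43) = 3328 / 989
OR = 3.365

3.365


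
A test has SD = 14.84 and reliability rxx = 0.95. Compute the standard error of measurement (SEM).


SEM = SD * sqrt(1 - rxx)
SEM = 14.84 * sqrt(1 - 0.95)
SEM = 14.84 * sqrt(0.05) = 14.84 * 0.223607
SEM = 3.3183

3.3183


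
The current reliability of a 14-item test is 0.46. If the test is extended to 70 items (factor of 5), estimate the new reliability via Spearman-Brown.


r_new = (n * rxx) / (1 + (n-1) * rxx)
r_new = (5 * 0.46) / (1 + 4 * 0.46)
r_new = 2.3 / 2.84
r_new = 0.8099

0.8099


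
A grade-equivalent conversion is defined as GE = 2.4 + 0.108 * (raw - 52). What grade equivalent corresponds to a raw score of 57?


raw - median = 57 - 52 = 5
slope * diff = 0.108 * 5 = 0.54
GE = 2.4 + 0.54
GE = 2.94

2.94


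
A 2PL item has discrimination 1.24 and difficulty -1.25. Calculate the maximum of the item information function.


For 2PL, max info at theta = b = -1.25
I_max = a^2 / 4 = 1.24^2 / 4
= 1.5376 / 4
I_max = 0.3844

0.3844


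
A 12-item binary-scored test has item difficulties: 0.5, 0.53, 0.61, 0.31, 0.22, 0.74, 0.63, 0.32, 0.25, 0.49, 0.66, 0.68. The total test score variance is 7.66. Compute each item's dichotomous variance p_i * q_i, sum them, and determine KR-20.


For each item, compute p_i * q_i:
  Item 1: 0.5 * 0.5 = 0.25
  Item 2: 0.53 * 0.47 = 0.2491
  Item 3: 0.61 * 0.39 = 0.2379
  Item 4: 0.31 * 0.69 = 0.2139
  Item 5: 0.22 * 0.78 = 0.1716
  Item 6: 0.74 * 0.26 = 0.1924
  Item 7: 0.63 * 0.37 = 0.2331
  Item 8: 0.32 * 0.68 = 0.2176
  Item 9: 0.25 * 0.75 = 0.1875
  Item 10: 0.49 * 0.51 = 0.2499
  Item 11: 0.66 * 0.34 = 0.2244
  Item 12: 0.68 * 0.32 = 0.2176
Sum(p_i * q_i) = 0.25 + 0.2491 + 0.2379 + 0.2139 + 0.1716 + 0.1924 + 0.2331 + 0.2176 + 0.1875 + 0.2499 + 0.2244 + 0.2176 = 2.645
KR-20 = (k/(k-1)) * (1 - Sum(p_i*q_i) / Var_total)
= (12/11) * (1 - 2.645/7.66)
= 1.0909 * 0.6547
KR-20 = 0.7142

0.7142


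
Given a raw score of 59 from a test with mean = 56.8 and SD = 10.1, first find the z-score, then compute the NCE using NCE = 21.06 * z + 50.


z = (X - mean) / SD = (59 - 56.8) / 10.1
z = 2.2 / 10.1
z = 0.2178
NCE = NCE = 21.06z + 50
Carry z at full precision (z = 2.2 / 10.1) into the conversion:
NCE = 21.06 * (2.2 / 10.1) + 50 = 46.332 / 10.1 + 50
NCE = 4.5873 + 50
NCE = 54.5873

54.5873


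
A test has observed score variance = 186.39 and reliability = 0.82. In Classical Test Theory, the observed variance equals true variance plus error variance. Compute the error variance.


var_true = rxx * var_obs = 0.82 * 186.39 = 152.8398
var_error = var_obs - var_true
var_error = 186.39 - 152.8398
var_error = 33.5502

33.5502


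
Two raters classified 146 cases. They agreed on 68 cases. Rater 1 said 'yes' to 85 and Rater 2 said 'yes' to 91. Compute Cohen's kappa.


P_o = 68/146 = 0.465753
P_e = (85*91 + 61*55) / 21316 = 0.520266
kappa = (P_o - P_e) / (1 - P_e)
kappa = (0.465753 - 0.520266) / (1 - 0.520266)
kappa = -0.1136

-0.1136


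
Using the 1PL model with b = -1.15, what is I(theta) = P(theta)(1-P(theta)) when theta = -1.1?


P = 1/(1+exp(-(-1.1--1.15))) = 0.5125
I = P*(1-P) = 0.5125 * 0.4875
I = 0.2498

0.2498


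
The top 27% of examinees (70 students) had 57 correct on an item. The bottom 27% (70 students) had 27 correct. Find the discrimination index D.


p_upper = 57/70 = 0.8143
p_lower = 27/70 = 0.3857
D = 0.8143 - 0.3857 = 0.4286

0.4286


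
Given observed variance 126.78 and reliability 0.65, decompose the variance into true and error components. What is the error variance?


var_true = rxx * var_obs = 0.65 * 126.78 = 82.407
var_error = var_obs - var_true
var_error = 126.78 - 82.407
var_error = 44.373

44.373


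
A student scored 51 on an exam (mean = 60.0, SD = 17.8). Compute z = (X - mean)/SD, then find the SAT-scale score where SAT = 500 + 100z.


z = (X - mean) / SD = (51 - 60.0) / 17.8
z = -9.0 / 17.8
z = -0.5056
SAT-scale = SAT = 500 + 100z
Carry z at full precision (z = -9.0 / 17.8) into the conversion:
SAT-scale = 500 + 100 * (-9.0 / 17.8) = 500 + -900 / 17.8
SAT-scale = 500 + -50.5618
SAT-scale = 449.4382

449.4382


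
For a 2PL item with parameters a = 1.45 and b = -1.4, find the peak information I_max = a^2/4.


For 2PL, max info at theta = b = -1.4
I_max = a^2 / 4 = 1.45^2 / 4
= 2.1025 / 4
I_max = 0.5256

0.5256


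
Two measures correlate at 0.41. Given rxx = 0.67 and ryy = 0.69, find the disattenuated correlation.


r_corrected = rxy / sqrt(rxx * ryy)
= 0.41 / sqrt(0.67 * 0.69)
= 0.41 / sqrt(0.4623)
= 0.41 / 0.679926
r_corrected = 0.603

0.603


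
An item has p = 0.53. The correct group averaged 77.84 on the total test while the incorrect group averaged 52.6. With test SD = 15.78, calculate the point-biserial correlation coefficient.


q = 1 - p = 0.47
rpb = ((M1 - M0) / SD) * sqrt(p * q)
rpb = ((77.84 - 52.6) / 15.78) * sqrt(0.53 * 0.47)
rpb = 0.7983

0.7983


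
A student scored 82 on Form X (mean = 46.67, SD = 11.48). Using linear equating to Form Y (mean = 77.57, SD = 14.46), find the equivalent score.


slope = SD_Y / SD_X = 14.46 / 11.48 ~ 1.2596
intercept = mean_Y - slope * mean_X = 77.57 - (14.46 / 11.48) * 46.67 ~ 18.7853
Y = slope * X + intercept. To avoid rounding drift from the rounded slope/intercept, evaluate the equivalent form Y = mean_Y + SD_Y * (X - mean_X) / SD_X at full precision:
Y = 77.57 + 14.46 * (82 - 46.67) / 11.48
Y = 77.57 + 14.46 * 35.33 / 11.48
Y = 77.57 + 510.8718 / 11.48
Y = 77.57 + 44.501
Y = 122.071

122.071


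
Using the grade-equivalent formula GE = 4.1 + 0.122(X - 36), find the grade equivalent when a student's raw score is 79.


raw - median = 79 - 36 = 43
slope * diff = 0.122 * 43 = 5.246
GE = 4.1 + 5.246
GE = 9.346

9.346


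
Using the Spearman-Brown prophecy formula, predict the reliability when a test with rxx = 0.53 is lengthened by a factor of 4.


r_new = (n * rxx) / (1 + (n-1) * rxx)
r_new = (4 * 0.53) / (1 + 3 * 0.53)
r_new = 2.12 / 2.59
r_new = 0.8185

0.8185


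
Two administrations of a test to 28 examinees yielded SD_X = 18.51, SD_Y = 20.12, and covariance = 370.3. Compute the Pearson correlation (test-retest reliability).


r = cov(X,Y) / (SD_X * SD_Y)
r = 370.3 / (18.51 * 20.12)
r = 370.3 / 372.4212
r = 0.9943

0.9943


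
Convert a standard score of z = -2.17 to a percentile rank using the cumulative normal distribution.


CDF(z) = 0.5 * (1 + erf(z/sqrt(2)))
erf(-1.5344) = -0.97
CDF = 0.015
Percentile rank = 0.015 * 100 = 1.5

1.5


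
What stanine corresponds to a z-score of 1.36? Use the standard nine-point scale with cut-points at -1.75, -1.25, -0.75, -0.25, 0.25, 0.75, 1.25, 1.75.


Stanine boundaries: [-1.75, -1.25, -0.75, -0.25, 0.25, 0.75, 1.25, 1.75]
z = 1.36
Check each boundary:
  z >= -1.75 -> could be stanine 2
  z >= -1.25 -> could be stanine 3
  z >= -0.75 -> could be stanine 4
  z >= -0.25 -> could be stanine 5
  z >= 0.25 -> could be stanine 6
  z >= 0.75 -> could be stanine 7
  z >= 1.25 -> could be stanine 8
  z < 1.75
Highest qualifying boundary gives stanine = 8

8


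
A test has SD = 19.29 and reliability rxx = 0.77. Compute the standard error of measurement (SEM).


SEM = SD * sqrt(1 - rxx)
SEM = 19.29 * sqrt(1 - 0.77)
SEM = 19.29 * sqrt(0.23) = 19.29 * 0.479583
SEM = 9.2512

9.2512


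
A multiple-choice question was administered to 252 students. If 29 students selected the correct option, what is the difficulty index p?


Item difficulty p = number correct / total examinees
p = 29 / 252
p = 0.1151

0.1151


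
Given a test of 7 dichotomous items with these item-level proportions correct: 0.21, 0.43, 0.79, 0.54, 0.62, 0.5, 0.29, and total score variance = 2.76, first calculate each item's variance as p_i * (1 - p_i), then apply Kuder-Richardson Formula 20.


For each item, compute p_i * q_i:
  Item 1: 0.21 * 0.79 = 0.1659
  Item 2: 0.43 * 0.57 = 0.2451
  Item 3: 0.79 * 0.21 = 0.1659
  Item 4: 0.54 * 0.46 = 0.2484
  Item 5: 0.62 * 0.38 = 0.2356
  Item 6: 0.5 * 0.5 = 0.25
  Item 7: 0.29 * 0.71 = 0.2059
Sum(p_i * q_i) = 0.1659 + 0.2451 + 0.1659 + 0.2484 + 0.2356 + 0.25 + 0.2059 = 1.5168
KR-20 = (k/(k-1)) * (1 - Sum(p_i*q_i) / Var_total)
= (7/6) * (1 - 1.5168/2.76)
= 1.1667 * 0.4504
KR-20 = 0.5255

0.5255


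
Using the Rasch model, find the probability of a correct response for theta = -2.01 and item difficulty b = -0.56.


theta - b = -2.01 - -0.56 = -1.45
exp(-(theta - b)) = exp(1.45) = 4.2631
P = 1 / (1 + 4.2631)
P = 0.19

0.19


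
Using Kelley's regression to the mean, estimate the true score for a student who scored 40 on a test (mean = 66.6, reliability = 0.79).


T_est = rxx * X + (1 - rxx) * mean
T_est = 0.79 * 40 + 0.21 * 66.6
T_est = 31.6 + 13.986
T_est = 45.586

45.586


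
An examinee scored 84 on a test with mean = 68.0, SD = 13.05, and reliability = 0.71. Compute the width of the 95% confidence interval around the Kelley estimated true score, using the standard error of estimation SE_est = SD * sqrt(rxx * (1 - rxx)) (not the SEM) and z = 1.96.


True score estimate = 0.71*84 + 0.29*68.0 = 79.36
SE_est = SD * sqrt(rxx * (1 - rxx)) = 13.05 * sqrt(0.71 * 0.29) = 13.05 * sqrt(0.2059) = 5.921595
CI = T_est +/- z * SE_est, so width = 2 * z * SE_est = 2 * 1.96 * 5.921595
Width = 23.2127

23.2127


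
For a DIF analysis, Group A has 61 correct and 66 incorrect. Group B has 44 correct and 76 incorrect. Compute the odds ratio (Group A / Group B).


Odds_A = 61/66 = 0.9242
Odds_B = 44/76 = 0.5789
OR = Odds_A / Odds_B = 0.9242 / 0.5789
Exactly, OR = (61 * 76) / (66 * 44) = 4636 / 2904
OR = 1.5964

1.5964


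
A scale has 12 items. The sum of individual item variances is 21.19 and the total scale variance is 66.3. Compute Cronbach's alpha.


alpha = (k/(k-1)) * (1 - sum(si^2)/s_total^2)
= (12/11) * (1 - 21.19/66.3)
alpha = 0.7422

0.7422


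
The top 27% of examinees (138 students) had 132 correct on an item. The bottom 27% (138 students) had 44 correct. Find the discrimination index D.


p_upper = 132/138 = 0.9565
p_lower = 44/138 = 0.3188
D = 0.9565 - 0.3188 = 0.6377

0.6377


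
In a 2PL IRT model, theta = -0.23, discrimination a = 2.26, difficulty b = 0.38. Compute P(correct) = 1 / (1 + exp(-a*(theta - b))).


a*(theta - b) = 2.26 * (-0.23 - 0.38) = -1.3786
exp(--1.3786) = 3.9693
P = 1 / (1 + 3.9693)
P = 0.2012

0.2012


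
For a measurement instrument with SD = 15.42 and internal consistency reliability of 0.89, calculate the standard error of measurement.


SEM = SD * sqrt(1 - rxx)
SEM = 15.42 * sqrt(1 - 0.89)
SEM = 15.42 * sqrt(0.11) = 15.42 * 0.331662
SEM = 5.1142

5.1142


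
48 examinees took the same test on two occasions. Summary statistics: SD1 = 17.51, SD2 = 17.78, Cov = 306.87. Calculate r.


r = cov(X,Y) / (SD_X * SD_Y)
r = 306.87 / (17.51 * 17.78)
r = 306.87 / 311.3278
r = 0.9857

0.9857


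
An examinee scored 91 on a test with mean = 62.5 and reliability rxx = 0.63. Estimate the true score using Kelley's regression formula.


T_est = rxx * X + (1 - rxx) * mean
T_est = 0.63 * 91 + 0.37 * 62.5
T_est = 57.33 + 23.125
T_est = 80.455

80.455


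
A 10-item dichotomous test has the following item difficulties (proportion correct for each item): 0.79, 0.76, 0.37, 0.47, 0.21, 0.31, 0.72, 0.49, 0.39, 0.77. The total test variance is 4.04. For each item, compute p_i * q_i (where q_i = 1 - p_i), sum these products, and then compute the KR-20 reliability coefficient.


For each item, compute p_i * q_i:
  Item 1: 0.79 * 0.21 = 0.1659
  Item 2: 0.76 * 0.24 = 0.1824
  Item 3: 0.37 * 0.63 = 0.2331
  Item 4: 0.47 * 0.53 = 0.2491
  Item 5: 0.21 * 0.79 = 0.1659
  Item 6: 0.31 * 0.69 = 0.2139
  Item 7: 0.72 * 0.28 = 0.2016
  Item 8: 0.49 * 0.51 = 0.2499
  Item 9: 0.39 * 0.61 = 0.2379
  Item 10: 0.77 * 0.23 = 0.1771
Sum(p_i * q_i) = 0.1659 + 0.1824 + 0.2331 + 0.2491 + 0.1659 + 0.2139 + 0.2016 + 0.2499 + 0.2379 + 0.1771 = 2.0768
KR-20 = (k/(k-1)) * (1 - Sum(p_i*q_i) / Var_total)
= (10/9) * (1 - 2.0768/4.04)
= 1.1111 * 0.4859
KR-20 = 0.5399

0.5399


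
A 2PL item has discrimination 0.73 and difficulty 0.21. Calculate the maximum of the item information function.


For 2PL, max info at theta = b = 0.21
I_max = a^2 / 4 = 0.73^2 / 4
= 0.5329 / 4
I_max = 0.1332

0.1332


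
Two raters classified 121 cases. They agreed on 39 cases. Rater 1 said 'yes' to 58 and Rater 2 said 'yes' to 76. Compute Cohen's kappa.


P_o = 39/121 = 0.322314
P_e = (58*76 + 63*45) / 14641 = 0.494707
kappa = (P_o - P_e) / (1 - P_e)
kappa = (0.322314 - 0.494707) / (1 - 0.494707)
kappa = -0.3412

-0.3412


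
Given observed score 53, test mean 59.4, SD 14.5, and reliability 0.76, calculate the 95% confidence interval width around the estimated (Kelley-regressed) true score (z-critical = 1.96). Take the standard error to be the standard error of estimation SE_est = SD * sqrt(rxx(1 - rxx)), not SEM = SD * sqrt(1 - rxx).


True score estimate = 0.76*53 + 0.24*59.4 = 54.536
SE_est = SD * sqrt(rxx * (1 - rxx)) = 14.5 * sqrt(0.76 * 0.24) = 14.5 * sqrt(0.1824) = 6.192705
CI = T_est +/- z * SE_est, so width = 2 * z * SE_est = 2 * 1.96 * 6.192705
Width = 24.2754

24.2754


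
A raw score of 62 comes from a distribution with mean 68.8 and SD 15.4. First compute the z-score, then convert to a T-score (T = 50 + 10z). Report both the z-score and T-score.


z = (X - mean) / SD = (62 - 68.8) / 15.4
z = -6.8 / 15.4
z = -0.4416
T-score = T = 50 + 10z
Carry z at full precision (z = -6.8 / 15.4) into the conversion:
T-score = 50 + 10 * (-6.8 / 15.4) = 50 + -68 / 15.4
T-score = 50 + -4.4156
T-score = 45.5844

45.5844


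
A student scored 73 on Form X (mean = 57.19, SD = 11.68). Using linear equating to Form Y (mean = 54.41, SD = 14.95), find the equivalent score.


slope = SD_Y / SD_X = 14.95 / 11.68 ~ 1.28
intercept = mean_Y - slope * mean_X = 54.41 - (14.95 / 11.68) * 57.19 ~ -18.7912
Y = slope * X + intercept. To avoid rounding drift from the rounded slope/intercept, evaluate the equivalent form Y = mean_Y + SD_Y * (X - mean_X) / SD_X at full precision:
Y = 54.41 + 14.95 * (73 - 57.19) / 11.68
Y = 54.41 + 14.95 * 15.81 / 11.68
Y = 54.41 + 236.3595 / 11.68
Y = 54.41 + 20.2363
Y = 74.6463

74.6463


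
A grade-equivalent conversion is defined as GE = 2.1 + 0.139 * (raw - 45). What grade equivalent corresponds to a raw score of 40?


raw - median = 40 - 45 = -5
slope * diff = 0.139 * -5 = -0.695
GE = 2.1 + -0.695
GE = 1.405

1.405


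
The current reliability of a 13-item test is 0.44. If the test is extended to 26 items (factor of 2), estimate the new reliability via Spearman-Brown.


r_new = (n * rxx) / (1 + (n-1) * rxx)
r_new = (2 * 0.44) / (1 + 1 * 0.44)
r_new = 0.88 / 1.44
r_new = 0.6111

0.6111


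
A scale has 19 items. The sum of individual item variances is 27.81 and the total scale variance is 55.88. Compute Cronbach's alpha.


alpha = (k/(k-1)) * (1 - sum(si^2)/s_total^2)
= (19/18) * (1 - 27.81/55.88)
alpha = 0.5302

0.5302


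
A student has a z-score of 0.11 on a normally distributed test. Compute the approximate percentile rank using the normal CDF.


CDF(z) = 0.5 * (1 + erf(z/sqrt(2)))
erf(0.0778) = 0.0876
CDF = 0.5438
Percentile rank = 0.5438 * 100 = 54.38

54.38


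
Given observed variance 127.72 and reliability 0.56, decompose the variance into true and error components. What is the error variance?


var_true = rxx * var_obs = 0.56 * 127.72 = 71.5232
var_error = var_obs - var_true
var_error = 127.72 - 71.5232
var_error = 56.1968

56.1968


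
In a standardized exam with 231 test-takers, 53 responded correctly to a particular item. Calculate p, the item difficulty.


Item difficulty p = number correct / total examinees
p = 53 / 231
p = 0.2294

0.2294


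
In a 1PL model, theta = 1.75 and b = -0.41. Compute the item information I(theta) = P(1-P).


P = 1/(1+exp(-(1.75--0.41))) = 0.8966
I = P*(1-P) = 0.8966 * 0.1034
I = 0.0927

0.0927


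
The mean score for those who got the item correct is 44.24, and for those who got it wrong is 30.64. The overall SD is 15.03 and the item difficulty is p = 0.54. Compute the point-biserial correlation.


q = 1 - p = 0.46
rpb = ((M1 - M0) / SD) * sqrt(p * q)
rpb = ((44.24 - 30.64) / 15.03) * sqrt(0.54 * 0.46)
rpb = 0.451

0.451


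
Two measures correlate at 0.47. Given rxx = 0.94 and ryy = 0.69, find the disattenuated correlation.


r_corrected = rxy / sqrt(rxx * ryy)
= 0.47 / sqrt(0.94 * 0.69)
= 0.47 / sqrt(0.6486)
= 0.47 / 0.805357
r_corrected = 0.5836

0.5836


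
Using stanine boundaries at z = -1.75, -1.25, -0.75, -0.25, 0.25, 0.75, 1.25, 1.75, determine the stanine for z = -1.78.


Stanine boundaries: [-1.75, -1.25, -0.75, -0.25, 0.25, 0.75, 1.25, 1.75]
z = -1.78
Check each boundary:
  z < -1.75
  z < -1.25
  z < -0.75
  z < -0.25
  z < 0.25
  z < 0.75
  z < 1.25
  z < 1.75
Highest qualifying boundary gives stanine = 1

1


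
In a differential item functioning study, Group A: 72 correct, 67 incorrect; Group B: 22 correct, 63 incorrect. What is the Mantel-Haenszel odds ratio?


Odds_A = 72/67 = 1.0746
Odds_B = 22/63 = 0.3492
OR = Odds_A / Odds_B = 1.0746 / 0.3492
Exactly, OR = (72 * 63) / (67 * 22) = 4536 / 1474
OR = 3.0773

3.0773


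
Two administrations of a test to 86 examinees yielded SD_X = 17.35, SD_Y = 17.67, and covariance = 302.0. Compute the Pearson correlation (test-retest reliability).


r = cov(X,Y) / (SD_X * SD_Y)
r = 302.0 / (17.35 * 17.67)
r = 302.0 / 306.5745
r = 0.9851

0.9851


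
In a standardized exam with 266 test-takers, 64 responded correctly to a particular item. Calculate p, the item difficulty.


Item difficulty p = number correct / total examinees
p = 64 / 266
p = 0.2406

0.2406


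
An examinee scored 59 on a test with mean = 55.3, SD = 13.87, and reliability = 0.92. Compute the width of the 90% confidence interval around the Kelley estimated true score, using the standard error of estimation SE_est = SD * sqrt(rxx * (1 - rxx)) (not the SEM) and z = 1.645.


True score estimate = 0.92*59 + 0.08*55.3 = 58.704
SE_est = SD * sqrt(rxx * (1 - rxx)) = 13.87 * sqrt(0.92 * 0.08) = 13.87 * sqrt(0.0736) = 3.762837
CI = T_est +/- z * SE_est, so width = 2 * z * SE_est = 2 * 1.645 * 3.762837
Width = 12.3797

12.3797


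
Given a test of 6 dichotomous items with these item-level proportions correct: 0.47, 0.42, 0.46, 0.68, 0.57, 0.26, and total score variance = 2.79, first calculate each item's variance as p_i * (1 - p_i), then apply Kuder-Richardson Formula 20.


For each item, compute p_i * q_i:
  Item 1: 0.47 * 0.53 = 0.2491
  Item 2: 0.42 * 0.58 = 0.2436
  Item 3: 0.46 * 0.54 = 0.2484
  Item 4: 0.68 * 0.32 = 0.2176
  Item 5: 0.57 * 0.43 = 0.2451
  Item 6: 0.26 * 0.74 = 0.1924
Sum(p_i * q_i) = 0.2491 + 0.2436 + 0.2484 + 0.2176 + 0.2451 + 0.1924 = 1.3962
KR-20 = (k/(k-1)) * (1 - Sum(p_i*q_i) / Var_total)
= (6/5) * (1 - 1.3962/2.79)
= 1.2 * 0.4996
KR-20 = 0.5995

0.5995


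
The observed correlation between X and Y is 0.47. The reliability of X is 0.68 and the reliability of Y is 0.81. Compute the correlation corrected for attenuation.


r_corrected = rxy / sqrt(rxx * ryy)
= 0.47 / sqrt(0.68 * 0.81)
= 0.47 / sqrt(0.5508)
= 0.47 / 0.742159
r_corrected = 0.6333

0.6333


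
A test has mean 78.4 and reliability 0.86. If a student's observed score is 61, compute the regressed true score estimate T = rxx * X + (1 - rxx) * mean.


T_est = rxx * X + (1 - rxx) * mean
T_est = 0.86 * 61 + 0.14 * 78.4
T_est = 52.46 + 10.976
T_est = 63.436

63.436


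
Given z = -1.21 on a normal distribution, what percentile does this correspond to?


CDF(z) = 0.5 * (1 + erf(z/sqrt(2)))
erf(-0.8556) = -0.7737
CDF = 0.1131
Percentile rank = 0.1131 * 100 = 11.31

11.31


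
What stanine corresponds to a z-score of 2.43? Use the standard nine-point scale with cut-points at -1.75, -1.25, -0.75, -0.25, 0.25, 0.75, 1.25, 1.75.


Stanine boundaries: [-1.75, -1.25, -0.75, -0.25, 0.25, 0.75, 1.25, 1.75]
z = 2.43
Check each boundary:
  z >= -1.75 -> could be stanine 2
  z >= -1.25 -> could be stanine 3
  z >= -0.75 -> could be stanine 4
  z >= -0.25 -> could be stanine 5
  z >= 0.25 -> could be stanine 6
  z >= 0.75 -> could be stanine 7
  z >= 1.25 -> could be stanine 8
  z >= 1.75 -> could be stanine 9
Highest qualifying boundary gives stanine = 9

9


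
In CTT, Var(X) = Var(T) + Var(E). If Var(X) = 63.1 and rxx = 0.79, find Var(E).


var_true = rxx * var_obs = 0.79 * 63.1 = 49.849
var_error = var_obs - var_true
var_error = 63.1 - 49.849
var_error = 13.251

13.251


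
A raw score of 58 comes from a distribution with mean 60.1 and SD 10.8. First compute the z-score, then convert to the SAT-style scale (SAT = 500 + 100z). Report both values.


z = (X - mean) / SD = (58 - 60.1) / 10.8
z = -2.1 / 10.8
z = -0.1944
SAT-scale = SAT = 500 + 100z
Carry z at full precision (z = -2.1 / 10.8) into the conversion:
SAT-scale = 500 + 100 * (-2.1 / 10.8) = 500 + -210 / 10.8
SAT-scale = 500 + -19.4444
SAT-scale = 480.5556

480.5556


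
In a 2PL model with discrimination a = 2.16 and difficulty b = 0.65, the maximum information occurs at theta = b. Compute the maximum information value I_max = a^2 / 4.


For 2PL, max info at theta = b = 0.65
I_max = a^2 / 4 = 2.16^2 / 4
= 4.6656 / 4
I_max = 1.1664

1.1664


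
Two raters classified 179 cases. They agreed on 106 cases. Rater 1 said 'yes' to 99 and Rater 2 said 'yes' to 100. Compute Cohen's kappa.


P_o = 106/179 = 0.592179
P_e = (99*100 + 80*79) / 32041 = 0.506226
kappa = (P_o - P_e) / (1 - P_e)
kappa = (0.592179 - 0.506226) / (1 - 0.506226)
kappa = 0.1741

0.1741


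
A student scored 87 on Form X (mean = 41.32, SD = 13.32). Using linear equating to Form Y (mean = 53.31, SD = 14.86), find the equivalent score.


slope = SD_Y / SD_X = 14.86 / 13.32 ~ 1.1156
intercept = mean_Y - slope * mean_X = 53.31 - (14.86 / 13.32) * 41.32 ~ 7.2128
Y = slope * X + intercept. To avoid rounding drift from the rounded slope/intercept, evaluate the equivalent form Y = mean_Y + SD_Y * (X - mean_X) / SD_X at full precision:
Y = 53.31 + 14.86 * (87 - 41.32) / 13.32
Y = 53.31 + 14.86 * 45.68 / 13.32
Y = 53.31 + 678.8048 / 13.32
Y = 53.31 + 50.9613
Y = 104.2713

104.2713


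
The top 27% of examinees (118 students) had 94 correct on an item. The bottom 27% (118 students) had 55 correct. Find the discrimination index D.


p_upper = 94/118 = 0.7966
p_lower = 55/118 = 0.4661
D = 0.7966 - 0.4661 = 0.3305

0.3305


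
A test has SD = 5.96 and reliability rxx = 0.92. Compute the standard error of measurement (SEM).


SEM = SD * sqrt(1 - rxx)
SEM = 5.96 * sqrt(1 - 0.92)
SEM = 5.96 * sqrt(0.08) = 5.96 * 0.282843
SEM = 1.6857

1.6857


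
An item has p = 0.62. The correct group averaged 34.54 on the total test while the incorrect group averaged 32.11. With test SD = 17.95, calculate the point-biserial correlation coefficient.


q = 1 - p = 0.38
rpb = ((M1 - M0) / SD) * sqrt(p * q)
rpb = ((34.54 - 32.11) / 17.95) * sqrt(0.62 * 0.38)
rpb = 0.0657

0.0657


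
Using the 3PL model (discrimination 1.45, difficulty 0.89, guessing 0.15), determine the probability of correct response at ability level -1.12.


logit = 1.45*(-1.12 - 0.89) = -2.9145
P* = 1/(1 + exp(--2.9145)) = 0.0514
P = 0.15 + (1 - 0.15) * 0.0514
P = 0.1937

0.1937


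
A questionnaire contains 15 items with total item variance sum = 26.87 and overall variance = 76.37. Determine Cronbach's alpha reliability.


alpha = (k/(k-1)) * (1 - sum(si^2)/s_total^2)
= (15/14) * (1 - 26.87/76.37)
alpha = 0.6945

0.6945


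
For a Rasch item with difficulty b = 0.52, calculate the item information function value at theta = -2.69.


P = 1/(1+exp(-(-2.69-0.52))) = 0.0388
I = P*(1-P) = 0.0388 * 0.9612
I = 0.0373

0.0373


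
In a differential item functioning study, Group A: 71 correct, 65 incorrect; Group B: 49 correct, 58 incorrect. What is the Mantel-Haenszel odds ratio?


Odds_A = 71/65 = 1.0923
Odds_B = 49/58 = 0.8448
OR = Odds_A / Odds_B = 1.0923 / 0.8448
Exactly, OR = (71 * 58) / (65 * 49) = 4118 / 3185
OR = 1.2929

1.2929


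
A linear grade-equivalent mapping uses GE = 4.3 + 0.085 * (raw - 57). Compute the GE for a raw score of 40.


raw - median = 40 - 57 = -17
slope * diff = 0.085 * -17 = -1.445
GE = 4.3 + -1.445
GE = 2.855

2.855


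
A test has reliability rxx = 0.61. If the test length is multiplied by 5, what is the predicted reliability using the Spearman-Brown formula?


r_new = (n * rxx) / (1 + (n-1) * rxx)
r_new = (5 * 0.61) / (1 + 4 * 0.61)
r_new = 3.05 / 3.44
r_new = 0.8866

0.8866


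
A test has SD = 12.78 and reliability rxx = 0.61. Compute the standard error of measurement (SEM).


SEM = SD * sqrt(1 - rxx)
SEM = 12.78 * sqrt(1 - 0.61)
SEM = 12.78 * sqrt(0.39) = 12.78 * 0.6245
SEM = 7.9811

7.9811


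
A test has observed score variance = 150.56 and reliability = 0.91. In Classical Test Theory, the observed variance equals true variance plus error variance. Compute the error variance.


var_true = rxx * var_obs = 0.91 * 150.56 = 137.0096
var_error = var_obs - var_true
var_error = 150.56 - 137.0096
var_error = 13.5504

13.5504


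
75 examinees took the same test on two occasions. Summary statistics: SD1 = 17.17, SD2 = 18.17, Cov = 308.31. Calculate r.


r = cov(X,Y) / (SD_X * SD_Y)
r = 308.31 / (17.17 * 18.17)
r = 308.31 / 311.9789
r = 0.9882

0.9882


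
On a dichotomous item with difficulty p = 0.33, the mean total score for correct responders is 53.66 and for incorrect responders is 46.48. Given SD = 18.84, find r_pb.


q = 1 - p = 0.67
rpb = ((M1 - M0) / SD) * sqrt(p * q)
rpb = ((53.66 - 46.48) / 18.84) * sqrt(0.33 * 0.67)
rpb = 0.1792

0.1792


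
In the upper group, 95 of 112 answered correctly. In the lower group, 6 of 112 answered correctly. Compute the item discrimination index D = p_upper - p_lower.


p_upper = 95/112 = 0.8482
p_lower = 6/112 = 0.0536
D = 0.8482 - 0.0536 = 0.7946

0.7946


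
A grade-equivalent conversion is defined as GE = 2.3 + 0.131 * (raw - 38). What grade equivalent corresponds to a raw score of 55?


raw - median = 55 - 38 = 17
slope * diff = 0.131 * 17 = 2.227
GE = 2.3 + 2.227
GE = 4.527

4.527


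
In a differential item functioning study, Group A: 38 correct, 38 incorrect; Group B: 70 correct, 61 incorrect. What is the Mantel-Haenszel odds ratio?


Odds_A = 38/38 = 1.0
Odds_B = 70/61 = 1.1475
OR = Odds_A / Odds_B = 1.0 / 1.1475
Exactly, OR = (38 * 61) / (38 * 70) = 2318 / 2660
OR = 0.8714

0.8714


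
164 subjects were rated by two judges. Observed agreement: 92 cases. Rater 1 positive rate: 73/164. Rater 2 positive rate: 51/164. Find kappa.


P_o = 92/164 = 0.560976
P_e = (73*51 + 91*113) / 26896 = 0.520747
kappa = (P_o - P_e) / (1 - P_e)
kappa = (0.560976 - 0.520747) / (1 - 0.520747)
kappa = 0.0839

0.0839


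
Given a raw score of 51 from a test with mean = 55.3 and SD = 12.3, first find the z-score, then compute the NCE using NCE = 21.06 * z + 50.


z = (X - mean) / SD = (51 - 55.3) / 12.3
z = -4.3 / 12.3
z = -0.3496
NCE = NCE = 21.06z + 50
Carry z at full precision (z = -4.3 / 12.3) into the conversion:
NCE = 21.06 * (-4.3 / 12.3) + 50 = -90.558 / 12.3 + 50
NCE = -7.3624 + 50
NCE = 42.6376

42.6376


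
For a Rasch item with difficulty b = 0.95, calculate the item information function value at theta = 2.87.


P = 1/(1+exp(-(2.87-0.95))) = 0.8721
I = P*(1-P) = 0.8721 * 0.1279
I = 0.1115

0.1115


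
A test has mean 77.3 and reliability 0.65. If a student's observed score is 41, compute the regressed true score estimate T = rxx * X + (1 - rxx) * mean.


T_est = rxx * X + (1 - rxx) * mean
T_est = 0.65 * 41 + 0.35 * 77.3
T_est = 26.65 + 27.055
T_est = 53.705

53.705


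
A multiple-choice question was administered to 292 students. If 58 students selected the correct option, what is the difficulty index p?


Item difficulty p = number correct / total examinees
p = 58 / 292
p = 0.1986

0.1986


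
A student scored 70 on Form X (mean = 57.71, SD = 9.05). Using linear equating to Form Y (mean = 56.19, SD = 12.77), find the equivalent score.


slope = SD_Y / SD_X = 12.77 / 9.05 ~ 1.411
intercept = mean_Y - slope * mean_X = 56.19 - (12.77 / 9.05) * 57.71 ~ -25.2417
Y = slope * X + intercept. To avoid rounding drift from the rounded slope/intercept, evaluate the equivalent form Y = mean_Y + SD_Y * (X - mean_X) / SD_X at full precision:
Y = 56.19 + 12.77 * (70 - 57.71) / 9.05
Y = 56.19 + 12.77 * 12.29 / 9.05
Y = 56.19 + 156.9433 / 9.05
Y = 56.19 + 17.3418
Y = 73.5318

73.5318


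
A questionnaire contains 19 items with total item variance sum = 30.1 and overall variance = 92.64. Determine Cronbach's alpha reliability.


alpha = (k/(k-1)) * (1 - sum(si^2)/s_total^2)
= (19/18) * (1 - 30.1/92.64)
alpha = 0.7126

0.7126


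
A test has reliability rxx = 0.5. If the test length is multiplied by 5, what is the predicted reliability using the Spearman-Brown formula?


r_new = (n * rxx) / (1 + (n-1) * rxx)
r_new = (5 * 0.5) / (1 + 4 * 0.5)
r_new = 2.5 / 3.0
r_new = 0.8333

0.8333


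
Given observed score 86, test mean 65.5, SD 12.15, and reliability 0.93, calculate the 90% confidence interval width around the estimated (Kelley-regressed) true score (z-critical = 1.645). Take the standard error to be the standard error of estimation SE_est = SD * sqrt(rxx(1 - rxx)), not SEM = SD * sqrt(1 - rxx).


True score estimate = 0.93*86 + 0.07*65.5 = 84.565
SE_est = SD * sqrt(rxx * (1 - rxx)) = 12.15 * sqrt(0.93 * 0.07) = 12.15 * sqrt(0.0651) = 3.100036
CI = T_est +/- z * SE_est, so width = 2 * z * SE_est = 2 * 1.645 * 3.100036
Width = 10.1991

10.1991


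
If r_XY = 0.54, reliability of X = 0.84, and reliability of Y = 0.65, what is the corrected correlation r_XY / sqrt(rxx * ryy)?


r_corrected = rxy / sqrt(rxx * ryy)
= 0.54 / sqrt(0.84 * 0.65)
= 0.54 / sqrt(0.546)
= 0.54 / 0.738918
r_corrected = 0.7308

0.7308


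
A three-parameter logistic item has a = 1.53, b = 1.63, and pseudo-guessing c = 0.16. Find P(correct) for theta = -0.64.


logit = 1.53*(-0.64 - 1.63) = -3.4731
P* = 1/(1 + exp(--3.4731)) = 0.0301
P = 0.16 + (1 - 0.16) * 0.0301
P = 0.1853

0.1853


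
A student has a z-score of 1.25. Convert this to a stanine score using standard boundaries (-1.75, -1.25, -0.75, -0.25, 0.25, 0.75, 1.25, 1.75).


Stanine boundaries: [-1.75, -1.25, -0.75, -0.25, 0.25, 0.75, 1.25, 1.75]
z = 1.25
Check each boundary:
  z >= -1.75 -> could be stanine 2
  z >= -1.25 -> could be stanine 3
  z >= -0.75 -> could be stanine 4
  z >= -0.25 -> could be stanine 5
  z >= 0.25 -> could be stanine 6
  z >= 0.75 -> could be stanine 7
  z >= 1.25 -> could be stanine 8
  z < 1.75
Highest qualifying boundary gives stanine = 8

8


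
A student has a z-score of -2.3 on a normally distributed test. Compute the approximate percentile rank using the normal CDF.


CDF(z) = 0.5 * (1 + erf(z/sqrt(2)))
erf(-1.6263) = -0.9786
CDF = 0.0107
Percentile rank = 0.0107 * 100 = 1.07

1.07


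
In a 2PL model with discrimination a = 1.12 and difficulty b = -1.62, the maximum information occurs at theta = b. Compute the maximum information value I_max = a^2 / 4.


For 2PL, max info at theta = b = -1.62
I_max = a^2 / 4 = 1.12^2 / 4
= 1.2544 / 4
I_max = 0.3136

0.3136


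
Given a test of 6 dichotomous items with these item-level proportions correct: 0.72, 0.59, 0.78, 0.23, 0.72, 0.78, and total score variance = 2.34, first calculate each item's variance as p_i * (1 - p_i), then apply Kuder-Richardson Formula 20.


For each item, compute p_i * q_i:
  Item 1: 0.72 * 0.28 = 0.2016
  Item 2: 0.59 * 0.41 = 0.2419
  Item 3: 0.78 * 0.22 = 0.1716
  Item 4: 0.23 * 0.77 = 0.1771
  Item 5: 0.72 * 0.28 = 0.2016
  Item 6: 0.78 * 0.22 = 0.1716
Sum(p_i * q_i) = 0.2016 + 0.2419 + 0.1716 + 0.1771 + 0.2016 + 0.1716 = 1.1654
KR-20 = (k/(k-1)) * (1 - Sum(p_i*q_i) / Var_total)
= (6/5) * (1 - 1.1654/2.34)
= 1.2 * 0.502
KR-20 = 0.6024

0.6024


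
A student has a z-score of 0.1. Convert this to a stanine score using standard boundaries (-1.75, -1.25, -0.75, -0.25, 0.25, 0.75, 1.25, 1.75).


Stanine boundaries: [-1.75, -1.25, -0.75, -0.25, 0.25, 0.75, 1.25, 1.75]
z = 0.1
Check each boundary:
  z >= -1.75 -> could be stanine 2
  z >= -1.25 -> could be stanine 3
  z >= -0.75 -> could be stanine 4
  z >= -0.25 -> could be stanine 5
  z < 0.25
  z < 0.75
  z < 1.25
  z < 1.75
Highest qualifying boundary gives stanine = 5

5


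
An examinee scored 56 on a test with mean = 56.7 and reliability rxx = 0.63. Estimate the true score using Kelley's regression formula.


T_est = rxx * X + (1 - rxx) * mean
T_est = 0.63 * 56 + 0.37 * 56.7
T_est = 35.28 + 20.979
T_est = 56.259

56.259


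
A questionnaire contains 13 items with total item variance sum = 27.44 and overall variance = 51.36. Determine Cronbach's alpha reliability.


alpha = (k/(k-1)) * (1 - sum(si^2)/s_total^2)
= (13/12) * (1 - 27.44/51.36)
alpha = 0.5045

0.5045


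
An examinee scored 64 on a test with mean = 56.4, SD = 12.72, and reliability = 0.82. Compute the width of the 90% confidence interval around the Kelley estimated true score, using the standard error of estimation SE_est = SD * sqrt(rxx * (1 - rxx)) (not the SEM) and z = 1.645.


True score estimate = 0.82*64 + 0.18*56.4 = 62.632
SE_est = SD * sqrt(rxx * (1 - rxx)) = 12.72 * sqrt(0.82 * 0.18) = 12.72 * sqrt(0.1476) = 4.886864
CI = T_est +/- z * SE_est, so width = 2 * z * SE_est = 2 * 1.645 * 4.886864
Width = 16.0778

16.0778


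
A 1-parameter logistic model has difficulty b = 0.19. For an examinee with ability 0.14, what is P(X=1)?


theta - b = 0.14 - 0.19 = -0.05
exp(-(theta - b)) = exp(0.05) = 1.0513
P = 1 / (1 + 1.0513)
P = 0.4875

0.4875


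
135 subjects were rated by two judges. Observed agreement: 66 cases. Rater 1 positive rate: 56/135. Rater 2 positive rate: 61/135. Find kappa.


P_o = 66/135 = 0.488889
P_e = (56*61 + 79*74) / 18225 = 0.508203
kappa = (P_o - P_e) / (1 - P_e)
kappa = (0.488889 - 0.508203) / (1 - 0.508203)
kappa = -0.0393

-0.0393


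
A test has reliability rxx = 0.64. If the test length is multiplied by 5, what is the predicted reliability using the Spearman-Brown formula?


r_new = (n * rxx) / (1 + (n-1) * rxx)
r_new = (5 * 0.64) / (1 + 4 * 0.64)
r_new = 3.2 / 3.56
r_new = 0.8989

0.8989


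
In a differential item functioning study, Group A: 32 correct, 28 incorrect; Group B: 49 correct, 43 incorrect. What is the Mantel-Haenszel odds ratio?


Odds_A = 32/28 = 1.1429
Odds_B = 49/43 = 1.1395
OR = Odds_A / Odds_B = 1.1429 / 1.1395
Exactly, OR = (32 * 43) / (28 * 49) = 1376 / 1372
OR = 1.0029

1.0029


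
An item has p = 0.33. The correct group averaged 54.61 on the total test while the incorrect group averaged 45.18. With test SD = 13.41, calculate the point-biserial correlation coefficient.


q = 1 - p = 0.67
rpb = ((M1 - M0) / SD) * sqrt(p * q)
rpb = ((54.61 - 45.18) / 13.41) * sqrt(0.33 * 0.67)
rpb = 0.3307

0.3307


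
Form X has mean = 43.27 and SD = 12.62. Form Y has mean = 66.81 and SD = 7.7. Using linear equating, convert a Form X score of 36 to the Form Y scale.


slope = SD_Y / SD_X = 7.7 / 12.62 ~ 0.6101
intercept = mean_Y - slope * mean_X = 66.81 - (7.7 / 12.62) * 43.27 ~ 40.4091
Y = slope * X + intercept. To avoid rounding drift from the rounded slope/intercept, evaluate the equivalent form Y = mean_Y + SD_Y * (X - mean_X) / SD_X at full precision:
Y = 66.81 + 7.7 * (36 - 43.27) / 12.62
Y = 66.81 - 7.7 * 7.27 / 12.62
Y = 66.81 - 55.979 / 12.62
Y = 66.81 - 4.4357
Y = 62.3743

62.3743


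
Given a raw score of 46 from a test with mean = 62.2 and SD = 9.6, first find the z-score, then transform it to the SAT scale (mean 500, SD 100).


z = (X - mean) / SD = (46 - 62.2) / 9.6
z = -16.2 / 9.6
z = -1.6875
SAT-scale = SAT = 500 + 100z
Carry z at full precision (z = -16.2 / 9.6) into the conversion:
SAT-scale = 500 + 100 * (-16.2 / 9.6) = 500 + -1620 / 9.6
SAT-scale = 500 + -168.75
SAT-scale = 331.25

331.25


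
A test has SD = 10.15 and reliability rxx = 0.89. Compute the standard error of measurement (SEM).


SEM = SD * sqrt(1 - rxx)
SEM = 10.15 * sqrt(1 - 0.89)
SEM = 10.15 * sqrt(0.11) = 10.15 * 0.331662
SEM = 3.3664

3.3664


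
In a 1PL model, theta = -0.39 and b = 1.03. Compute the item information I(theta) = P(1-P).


P = 1/(1+exp(-(-0.39-1.03))) = 0.1947
I = P*(1-P) = 0.1947 * 0.8053
I = 0.1568

0.1568


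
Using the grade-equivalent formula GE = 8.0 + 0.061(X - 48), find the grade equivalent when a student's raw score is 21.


raw - median = 21 - 48 = -27
slope * diff = 0.061 * -27 = -1.647
GE = 8.0 + -1.647
GE = 6.353

6.353


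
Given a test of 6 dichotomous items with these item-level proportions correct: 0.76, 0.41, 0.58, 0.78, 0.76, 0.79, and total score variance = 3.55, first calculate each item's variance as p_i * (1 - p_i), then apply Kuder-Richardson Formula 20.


For each item, compute p_i * q_i:
  Item 1: 0.76 * 0.24 = 0.1824
  Item 2: 0.41 * 0.59 = 0.2419
  Item 3: 0.58 * 0.42 = 0.2436
  Item 4: 0.78 * 0.22 = 0.1716
  Item 5: 0.76 * 0.24 = 0.1824
  Item 6: 0.79 * 0.21 = 0.1659
Sum(p_i * q_i) = 0.1824 + 0.2419 + 0.2436 + 0.1716 + 0.1824 + 0.1659 = 1.1878
KR-20 = (k/(k-1)) * (1 - Sum(p_i*q_i) / Var_total)
= (6/5) * (1 - 1.1878/3.55)
= 1.2 * 0.6654
KR-20 = 0.7985

0.7985


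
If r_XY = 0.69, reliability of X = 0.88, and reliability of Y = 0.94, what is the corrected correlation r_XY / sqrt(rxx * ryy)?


r_corrected = rxy / sqrt(rxx * ryy)
= 0.69 / sqrt(0.88 * 0.94)
= 0.69 / sqrt(0.8272)
= 0.69 / 0.909505
r_corrected = 0.7587

0.7587


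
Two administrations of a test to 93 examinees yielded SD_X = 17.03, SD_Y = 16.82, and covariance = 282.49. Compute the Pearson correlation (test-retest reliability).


r = cov(X,Y) / (SD_X * SD_Y)
r = 282.49 / (17.03 * 16.82)
r = 282.49 / 286.4446
r = 0.9862

0.9862


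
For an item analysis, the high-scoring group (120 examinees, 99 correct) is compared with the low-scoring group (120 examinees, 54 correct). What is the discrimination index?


p_upper = 99/120 = 0.825
p_lower = 54/120 = 0.45
D = 0.825 - 0.45 = 0.375

0.375


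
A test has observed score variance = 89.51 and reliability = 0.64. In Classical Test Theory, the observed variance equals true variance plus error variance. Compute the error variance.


var_true = rxx * var_obs = 0.64 * 89.51 = 57.2864
var_error = var_obs - var_true
var_error = 89.51 - 57.2864
var_error = 32.2236

32.2236


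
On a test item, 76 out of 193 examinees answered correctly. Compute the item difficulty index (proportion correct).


Item difficulty p = number correct / total examinees
p = 76 / 193
p = 0.3938

0.3938


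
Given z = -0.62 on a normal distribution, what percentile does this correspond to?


CDF(z) = 0.5 * (1 + erf(z/sqrt(2)))
erf(-0.4384) = -0.4647
CDF = 0.2676
Percentile rank = 0.2676 * 100 = 26.76

26.76


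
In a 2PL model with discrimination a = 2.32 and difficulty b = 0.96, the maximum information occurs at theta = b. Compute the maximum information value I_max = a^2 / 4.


For 2PL, max info at theta = b = 0.96
I_max = a^2 / 4 = 2.32^2 / 4
= 5.3824 / 4
I_max = 1.3456

1.3456


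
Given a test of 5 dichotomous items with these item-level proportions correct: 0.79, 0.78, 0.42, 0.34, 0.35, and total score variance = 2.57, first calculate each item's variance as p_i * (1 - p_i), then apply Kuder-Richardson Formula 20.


For each item, compute p_i * q_i:
  Item 1: 0.79 * 0.21 = 0.1659
  Item 2: 0.78 * 0.22 = 0.1716
  Item 3: 0.42 * 0.58 = 0.2436
  Item 4: 0.34 * 0.66 = 0.2244
  Item 5: 0.35 * 0.65 = 0.2275
Sum(p_i * q_i) = 0.1659 + 0.1716 + 0.2436 + 0.2244 + 0.2275 = 1.033
KR-20 = (k/(k-1)) * (1 - Sum(p_i*q_i) / Var_total)
= (5/4) * (1 - 1.033/2.57)
= 1.25 * 0.5981
KR-20 = 0.7476

0.7476
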